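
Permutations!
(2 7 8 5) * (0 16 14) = (0 16 14)(2 7 8 5) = [16, 1, 7, 3, 4, 2, 6, 8, 5, 9, 10, 11, 12, 13, 0, 15, 14]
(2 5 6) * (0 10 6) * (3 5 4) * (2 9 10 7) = [7, 1, 4, 5, 3, 0, 9, 2, 8, 10, 6] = (0 7 2 4 3 5)(6 9 10)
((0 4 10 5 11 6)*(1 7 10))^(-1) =((0 4 1 7 10 5 11 6))^(-1) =(0 6 11 5 10 7 1 4)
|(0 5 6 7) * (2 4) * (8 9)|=4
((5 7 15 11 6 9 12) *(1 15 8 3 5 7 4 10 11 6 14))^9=(1 4 7 15 10 8 6 11 3 9 14 5 12)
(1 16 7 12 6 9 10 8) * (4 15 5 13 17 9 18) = (1 16 7 12 6 18 4 15 5 13 17 9 10 8) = [0, 16, 2, 3, 15, 13, 18, 12, 1, 10, 8, 11, 6, 17, 14, 5, 7, 9, 4]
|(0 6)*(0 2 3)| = |(0 6 2 3)| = 4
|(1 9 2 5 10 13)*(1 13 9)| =4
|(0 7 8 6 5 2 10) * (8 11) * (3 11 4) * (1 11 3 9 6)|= 24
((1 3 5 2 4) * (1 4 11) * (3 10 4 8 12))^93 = ((1 10 4 8 12 3 5 2 11))^93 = (1 8 5)(2 10 12)(3 11 4)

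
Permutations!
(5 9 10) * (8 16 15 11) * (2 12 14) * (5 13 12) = (2 5 9 10 13 12 14)(8 16 15 11) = [0, 1, 5, 3, 4, 9, 6, 7, 16, 10, 13, 8, 14, 12, 2, 11, 15]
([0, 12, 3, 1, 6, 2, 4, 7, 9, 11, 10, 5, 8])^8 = (12)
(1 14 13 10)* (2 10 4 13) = (1 14 2 10)(4 13) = [0, 14, 10, 3, 13, 5, 6, 7, 8, 9, 1, 11, 12, 4, 2]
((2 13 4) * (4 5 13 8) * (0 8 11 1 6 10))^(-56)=((0 8 4 2 11 1 6 10)(5 13))^(-56)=(13)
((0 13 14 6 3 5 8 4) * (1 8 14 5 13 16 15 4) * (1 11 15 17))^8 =(17)(3 14 13 6 5)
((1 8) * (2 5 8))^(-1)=(1 8 5 2)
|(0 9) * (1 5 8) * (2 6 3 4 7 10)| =6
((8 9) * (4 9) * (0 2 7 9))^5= (0 4 8 9 7 2)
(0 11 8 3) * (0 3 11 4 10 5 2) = (0 4 10 5 2)(8 11) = [4, 1, 0, 3, 10, 2, 6, 7, 11, 9, 5, 8]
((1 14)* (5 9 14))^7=((1 5 9 14))^7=(1 14 9 5)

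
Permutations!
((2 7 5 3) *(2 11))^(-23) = (2 5 11 7 3)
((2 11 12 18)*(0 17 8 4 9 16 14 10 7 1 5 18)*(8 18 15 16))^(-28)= (0 18 11)(2 12 17)(4 8 9)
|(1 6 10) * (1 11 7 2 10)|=|(1 6)(2 10 11 7)|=4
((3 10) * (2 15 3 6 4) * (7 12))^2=(2 3 6)(4 15 10)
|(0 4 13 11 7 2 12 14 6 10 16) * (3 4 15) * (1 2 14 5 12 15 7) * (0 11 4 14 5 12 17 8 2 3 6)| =|(0 7 5 17 8 2 15 6 10 16 11 1 3 14)(4 13)| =14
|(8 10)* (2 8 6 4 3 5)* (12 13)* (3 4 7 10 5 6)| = 12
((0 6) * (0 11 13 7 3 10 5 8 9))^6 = ((0 6 11 13 7 3 10 5 8 9))^6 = (0 10 11 8 7)(3 6 5 13 9)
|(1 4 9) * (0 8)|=6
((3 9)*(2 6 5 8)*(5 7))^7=((2 6 7 5 8)(3 9))^7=(2 7 8 6 5)(3 9)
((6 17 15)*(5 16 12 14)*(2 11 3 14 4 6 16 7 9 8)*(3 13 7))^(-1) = (2 8 9 7 13 11)(3 5 14)(4 12 16 15 17 6)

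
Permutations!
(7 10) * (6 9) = (6 9)(7 10) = [0, 1, 2, 3, 4, 5, 9, 10, 8, 6, 7]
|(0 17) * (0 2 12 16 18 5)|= 7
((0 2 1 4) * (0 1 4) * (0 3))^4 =((0 2 4 1 3))^4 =(0 3 1 4 2)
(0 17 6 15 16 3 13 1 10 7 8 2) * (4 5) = (0 17 6 15 16 3 13 1 10 7 8 2)(4 5) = [17, 10, 0, 13, 5, 4, 15, 8, 2, 9, 7, 11, 12, 1, 14, 16, 3, 6]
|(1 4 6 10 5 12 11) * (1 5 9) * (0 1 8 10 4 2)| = 6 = |(0 1 2)(4 6)(5 12 11)(8 10 9)|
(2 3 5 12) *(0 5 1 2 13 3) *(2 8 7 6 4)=(0 5 12 13 3 1 8 7 6 4 2)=[5, 8, 0, 1, 2, 12, 4, 6, 7, 9, 10, 11, 13, 3]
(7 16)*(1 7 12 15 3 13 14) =(1 7 16 12 15 3 13 14) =[0, 7, 2, 13, 4, 5, 6, 16, 8, 9, 10, 11, 15, 14, 1, 3, 12]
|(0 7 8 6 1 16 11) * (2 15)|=|(0 7 8 6 1 16 11)(2 15)|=14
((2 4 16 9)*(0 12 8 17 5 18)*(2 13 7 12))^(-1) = (0 18 5 17 8 12 7 13 9 16 4 2)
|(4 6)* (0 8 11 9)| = 4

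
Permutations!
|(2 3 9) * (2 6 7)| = 5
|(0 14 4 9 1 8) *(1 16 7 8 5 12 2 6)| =|(0 14 4 9 16 7 8)(1 5 12 2 6)| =35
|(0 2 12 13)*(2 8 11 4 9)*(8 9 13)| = |(0 9 2 12 8 11 4 13)| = 8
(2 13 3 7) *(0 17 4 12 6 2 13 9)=[17, 1, 9, 7, 12, 5, 2, 13, 8, 0, 10, 11, 6, 3, 14, 15, 16, 4]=(0 17 4 12 6 2 9)(3 7 13)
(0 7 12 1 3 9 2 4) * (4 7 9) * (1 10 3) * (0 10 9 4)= (0 4 10 3)(2 7 12 9)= [4, 1, 7, 0, 10, 5, 6, 12, 8, 2, 3, 11, 9]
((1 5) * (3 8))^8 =(8)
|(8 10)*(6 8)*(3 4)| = 6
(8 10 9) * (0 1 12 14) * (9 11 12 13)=(0 1 13 9 8 10 11 12 14)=[1, 13, 2, 3, 4, 5, 6, 7, 10, 8, 11, 12, 14, 9, 0]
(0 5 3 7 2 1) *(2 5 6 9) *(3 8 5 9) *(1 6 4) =[4, 0, 6, 7, 1, 8, 3, 9, 5, 2] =(0 4 1)(2 6 3 7 9)(5 8)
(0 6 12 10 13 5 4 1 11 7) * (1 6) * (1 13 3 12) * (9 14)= (0 13 5 4 6 1 11 7)(3 12 10)(9 14)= [13, 11, 2, 12, 6, 4, 1, 0, 8, 14, 3, 7, 10, 5, 9]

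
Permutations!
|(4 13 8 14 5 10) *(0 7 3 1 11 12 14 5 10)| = 12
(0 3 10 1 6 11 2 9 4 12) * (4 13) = (0 3 10 1 6 11 2 9 13 4 12) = [3, 6, 9, 10, 12, 5, 11, 7, 8, 13, 1, 2, 0, 4]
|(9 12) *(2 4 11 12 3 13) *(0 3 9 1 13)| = 6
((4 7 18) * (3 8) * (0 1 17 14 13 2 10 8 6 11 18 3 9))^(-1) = ((0 1 17 14 13 2 10 8 9)(3 6 11 18 4 7))^(-1) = (0 9 8 10 2 13 14 17 1)(3 7 4 18 11 6)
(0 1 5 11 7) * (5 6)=(0 1 6 5 11 7)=[1, 6, 2, 3, 4, 11, 5, 0, 8, 9, 10, 7]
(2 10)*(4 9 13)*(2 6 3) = (2 10 6 3)(4 9 13) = [0, 1, 10, 2, 9, 5, 3, 7, 8, 13, 6, 11, 12, 4]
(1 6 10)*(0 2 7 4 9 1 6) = (0 2 7 4 9 1)(6 10) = [2, 0, 7, 3, 9, 5, 10, 4, 8, 1, 6]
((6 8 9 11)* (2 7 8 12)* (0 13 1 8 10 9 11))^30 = (0 7 6 1 9 2 11 13 10 12 8)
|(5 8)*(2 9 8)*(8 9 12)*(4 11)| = |(2 12 8 5)(4 11)| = 4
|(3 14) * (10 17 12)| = |(3 14)(10 17 12)| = 6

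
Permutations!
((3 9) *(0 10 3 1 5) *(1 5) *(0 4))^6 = (10)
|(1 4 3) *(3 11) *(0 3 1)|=6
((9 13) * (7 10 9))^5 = ((7 10 9 13))^5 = (7 10 9 13)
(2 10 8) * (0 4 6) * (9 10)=(0 4 6)(2 9 10 8)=[4, 1, 9, 3, 6, 5, 0, 7, 2, 10, 8]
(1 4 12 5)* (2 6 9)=(1 4 12 5)(2 6 9)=[0, 4, 6, 3, 12, 1, 9, 7, 8, 2, 10, 11, 5]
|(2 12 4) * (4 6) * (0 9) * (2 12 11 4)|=10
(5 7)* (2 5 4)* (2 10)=(2 5 7 4 10)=[0, 1, 5, 3, 10, 7, 6, 4, 8, 9, 2]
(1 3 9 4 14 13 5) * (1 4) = (1 3 9)(4 14 13 5) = [0, 3, 2, 9, 14, 4, 6, 7, 8, 1, 10, 11, 12, 5, 13]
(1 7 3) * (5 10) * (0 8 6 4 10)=(0 8 6 4 10 5)(1 7 3)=[8, 7, 2, 1, 10, 0, 4, 3, 6, 9, 5]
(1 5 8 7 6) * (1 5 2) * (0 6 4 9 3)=(0 6 5 8 7 4 9 3)(1 2)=[6, 2, 1, 0, 9, 8, 5, 4, 7, 3]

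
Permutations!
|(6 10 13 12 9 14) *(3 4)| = 6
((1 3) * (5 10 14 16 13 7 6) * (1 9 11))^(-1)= ((1 3 9 11)(5 10 14 16 13 7 6))^(-1)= (1 11 9 3)(5 6 7 13 16 14 10)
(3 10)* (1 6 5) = (1 6 5)(3 10) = [0, 6, 2, 10, 4, 1, 5, 7, 8, 9, 3]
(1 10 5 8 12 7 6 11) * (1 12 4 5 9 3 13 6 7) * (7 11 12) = [0, 10, 2, 13, 5, 8, 12, 11, 4, 3, 9, 7, 1, 6] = (1 10 9 3 13 6 12)(4 5 8)(7 11)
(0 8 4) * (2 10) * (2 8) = (0 2 10 8 4) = [2, 1, 10, 3, 0, 5, 6, 7, 4, 9, 8]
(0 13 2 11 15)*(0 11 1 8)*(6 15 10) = (0 13 2 1 8)(6 15 11 10) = [13, 8, 1, 3, 4, 5, 15, 7, 0, 9, 6, 10, 12, 2, 14, 11]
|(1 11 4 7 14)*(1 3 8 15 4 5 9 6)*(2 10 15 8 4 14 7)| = 30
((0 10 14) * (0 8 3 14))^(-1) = (0 10)(3 8 14)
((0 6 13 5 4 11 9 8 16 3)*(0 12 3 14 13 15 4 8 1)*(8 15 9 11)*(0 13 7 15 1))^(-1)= (0 9 6)(1 5 13)(3 12)(4 15 7 14 16 8)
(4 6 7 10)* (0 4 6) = [4, 1, 2, 3, 0, 5, 7, 10, 8, 9, 6] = (0 4)(6 7 10)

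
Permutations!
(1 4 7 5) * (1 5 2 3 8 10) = (1 4 7 2 3 8 10) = [0, 4, 3, 8, 7, 5, 6, 2, 10, 9, 1]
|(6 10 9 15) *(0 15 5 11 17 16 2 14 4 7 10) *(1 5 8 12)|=39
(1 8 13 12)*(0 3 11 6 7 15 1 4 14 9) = [3, 8, 2, 11, 14, 5, 7, 15, 13, 0, 10, 6, 4, 12, 9, 1] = (0 3 11 6 7 15 1 8 13 12 4 14 9)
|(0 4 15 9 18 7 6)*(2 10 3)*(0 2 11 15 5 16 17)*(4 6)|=14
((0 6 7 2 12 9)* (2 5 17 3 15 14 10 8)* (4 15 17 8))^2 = (17)(0 7 8 12)(2 9 6 5)(4 14)(10 15)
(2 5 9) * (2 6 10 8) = [0, 1, 5, 3, 4, 9, 10, 7, 2, 6, 8] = (2 5 9 6 10 8)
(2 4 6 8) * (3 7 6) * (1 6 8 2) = (1 6 2 4 3 7 8) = [0, 6, 4, 7, 3, 5, 2, 8, 1]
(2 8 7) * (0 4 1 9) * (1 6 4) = [1, 9, 8, 3, 6, 5, 4, 2, 7, 0] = (0 1 9)(2 8 7)(4 6)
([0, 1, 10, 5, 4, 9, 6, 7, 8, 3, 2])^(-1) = [0, 1, 10, 9, 4, 3, 6, 7, 8, 5, 2]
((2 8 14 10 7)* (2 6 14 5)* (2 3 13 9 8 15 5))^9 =((2 15 5 3 13 9 8)(6 14 10 7))^9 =(2 5 13 8 15 3 9)(6 14 10 7)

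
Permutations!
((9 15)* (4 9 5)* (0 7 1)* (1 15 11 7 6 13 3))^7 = (0 13 1 6 3)(4 9 11 7 15 5)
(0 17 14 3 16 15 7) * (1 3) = (0 17 14 1 3 16 15 7) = [17, 3, 2, 16, 4, 5, 6, 0, 8, 9, 10, 11, 12, 13, 1, 7, 15, 14]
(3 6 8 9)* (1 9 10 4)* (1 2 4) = [0, 9, 4, 6, 2, 5, 8, 7, 10, 3, 1] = (1 9 3 6 8 10)(2 4)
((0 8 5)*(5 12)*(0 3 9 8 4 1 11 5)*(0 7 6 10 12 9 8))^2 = ((0 4 1 11 5 3 8 9)(6 10 12 7))^2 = (0 1 5 8)(3 9 4 11)(6 12)(7 10)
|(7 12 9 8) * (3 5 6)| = 12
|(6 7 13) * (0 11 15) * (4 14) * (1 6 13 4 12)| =|(0 11 15)(1 6 7 4 14 12)| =6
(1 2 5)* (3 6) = (1 2 5)(3 6) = [0, 2, 5, 6, 4, 1, 3]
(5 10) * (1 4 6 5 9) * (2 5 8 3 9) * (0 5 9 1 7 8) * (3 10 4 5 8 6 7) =(0 8 10 2 9 3 1 5 4 7 6) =[8, 5, 9, 1, 7, 4, 0, 6, 10, 3, 2]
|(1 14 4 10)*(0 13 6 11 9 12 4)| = |(0 13 6 11 9 12 4 10 1 14)| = 10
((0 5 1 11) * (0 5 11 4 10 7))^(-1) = ((0 11 5 1 4 10 7))^(-1) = (0 7 10 4 1 5 11)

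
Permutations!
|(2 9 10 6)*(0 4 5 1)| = |(0 4 5 1)(2 9 10 6)| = 4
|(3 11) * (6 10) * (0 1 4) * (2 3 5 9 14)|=|(0 1 4)(2 3 11 5 9 14)(6 10)|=6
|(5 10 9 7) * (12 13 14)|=12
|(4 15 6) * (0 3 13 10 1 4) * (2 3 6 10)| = |(0 6)(1 4 15 10)(2 3 13)| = 12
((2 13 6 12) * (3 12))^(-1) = ((2 13 6 3 12))^(-1) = (2 12 3 6 13)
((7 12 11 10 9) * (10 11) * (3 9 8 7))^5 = ((3 9)(7 12 10 8))^5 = (3 9)(7 12 10 8)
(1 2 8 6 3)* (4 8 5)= (1 2 5 4 8 6 3)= [0, 2, 5, 1, 8, 4, 3, 7, 6]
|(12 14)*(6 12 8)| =|(6 12 14 8)| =4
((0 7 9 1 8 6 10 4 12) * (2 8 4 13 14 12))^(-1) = (0 12 14 13 10 6 8 2 4 1 9 7) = ((0 7 9 1 4 2 8 6 10 13 14 12))^(-1)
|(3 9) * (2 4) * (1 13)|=|(1 13)(2 4)(3 9)|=2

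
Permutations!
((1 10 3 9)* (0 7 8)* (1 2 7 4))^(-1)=(0 8 7 2 9 3 10 1 4)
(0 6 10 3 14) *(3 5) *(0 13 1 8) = (0 6 10 5 3 14 13 1 8) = [6, 8, 2, 14, 4, 3, 10, 7, 0, 9, 5, 11, 12, 1, 13]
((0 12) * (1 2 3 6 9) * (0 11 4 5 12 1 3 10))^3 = ((0 1 2 10)(3 6 9)(4 5 12 11))^3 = (0 10 2 1)(4 11 12 5)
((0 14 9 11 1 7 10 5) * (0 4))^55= ((0 14 9 11 1 7 10 5 4))^55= (0 14 9 11 1 7 10 5 4)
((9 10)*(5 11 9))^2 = (5 9)(10 11) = ((5 11 9 10))^2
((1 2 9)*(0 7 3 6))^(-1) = (0 6 3 7)(1 9 2)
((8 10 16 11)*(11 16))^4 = ((16)(8 10 11))^4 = (16)(8 10 11)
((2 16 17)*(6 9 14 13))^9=(17)(6 9 14 13)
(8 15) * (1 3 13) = [0, 3, 2, 13, 4, 5, 6, 7, 15, 9, 10, 11, 12, 1, 14, 8] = (1 3 13)(8 15)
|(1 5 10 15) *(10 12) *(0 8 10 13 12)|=6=|(0 8 10 15 1 5)(12 13)|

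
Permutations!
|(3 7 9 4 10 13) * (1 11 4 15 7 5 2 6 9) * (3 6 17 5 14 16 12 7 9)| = 66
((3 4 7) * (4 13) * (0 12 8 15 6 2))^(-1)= (0 2 6 15 8 12)(3 7 4 13)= ((0 12 8 15 6 2)(3 13 4 7))^(-1)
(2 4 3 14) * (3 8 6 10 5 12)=[0, 1, 4, 14, 8, 12, 10, 7, 6, 9, 5, 11, 3, 13, 2]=(2 4 8 6 10 5 12 3 14)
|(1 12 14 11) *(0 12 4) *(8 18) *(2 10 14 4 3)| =6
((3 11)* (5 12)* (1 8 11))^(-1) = ((1 8 11 3)(5 12))^(-1) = (1 3 11 8)(5 12)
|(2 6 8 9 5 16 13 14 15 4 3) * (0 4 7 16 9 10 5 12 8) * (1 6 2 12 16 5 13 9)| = |(0 4 3 12 8 10 13 14 15 7 5 1 6)(9 16)| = 26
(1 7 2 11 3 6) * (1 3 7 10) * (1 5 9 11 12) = (1 10 5 9 11 7 2 12)(3 6) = [0, 10, 12, 6, 4, 9, 3, 2, 8, 11, 5, 7, 1]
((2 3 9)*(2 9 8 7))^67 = (9)(2 7 8 3)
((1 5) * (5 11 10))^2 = ((1 11 10 5))^2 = (1 10)(5 11)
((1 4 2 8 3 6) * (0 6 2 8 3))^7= (0 1 8 6 4)(2 3)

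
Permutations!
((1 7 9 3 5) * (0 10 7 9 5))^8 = ((0 10 7 5 1 9 3))^8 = (0 10 7 5 1 9 3)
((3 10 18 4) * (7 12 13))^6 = ((3 10 18 4)(7 12 13))^6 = (3 18)(4 10)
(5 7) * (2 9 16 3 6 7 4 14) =[0, 1, 9, 6, 14, 4, 7, 5, 8, 16, 10, 11, 12, 13, 2, 15, 3] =(2 9 16 3 6 7 5 4 14)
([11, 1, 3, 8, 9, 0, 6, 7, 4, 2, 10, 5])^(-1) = [5, 1, 9, 2, 8, 11, 6, 7, 3, 4, 10, 0]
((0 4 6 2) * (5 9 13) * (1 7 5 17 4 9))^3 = (0 17 2 13 6 9 4) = ((0 9 13 17 4 6 2)(1 7 5))^3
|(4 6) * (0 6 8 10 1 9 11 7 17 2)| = 11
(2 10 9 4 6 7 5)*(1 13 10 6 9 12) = [0, 13, 6, 3, 9, 2, 7, 5, 8, 4, 12, 11, 1, 10] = (1 13 10 12)(2 6 7 5)(4 9)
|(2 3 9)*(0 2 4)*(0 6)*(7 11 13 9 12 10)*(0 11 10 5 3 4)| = |(0 2 4 6 11 13 9)(3 12 5)(7 10)| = 42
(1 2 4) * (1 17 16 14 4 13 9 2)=[0, 1, 13, 3, 17, 5, 6, 7, 8, 2, 10, 11, 12, 9, 4, 15, 14, 16]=(2 13 9)(4 17 16 14)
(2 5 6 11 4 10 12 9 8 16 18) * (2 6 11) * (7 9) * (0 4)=(0 4 10 12 7 9 8 16 18 6 2 5 11)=[4, 1, 5, 3, 10, 11, 2, 9, 16, 8, 12, 0, 7, 13, 14, 15, 18, 17, 6]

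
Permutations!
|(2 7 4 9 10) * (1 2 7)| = 4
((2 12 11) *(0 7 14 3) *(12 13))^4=((0 7 14 3)(2 13 12 11))^4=(14)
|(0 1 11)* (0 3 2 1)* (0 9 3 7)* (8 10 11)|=9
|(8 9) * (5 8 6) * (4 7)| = 4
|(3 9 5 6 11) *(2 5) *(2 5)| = 5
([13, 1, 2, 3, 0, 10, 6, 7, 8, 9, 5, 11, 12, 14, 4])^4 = [0, 1, 2, 3, 4, 5, 6, 7, 8, 9, 10, 11, 12, 13, 14]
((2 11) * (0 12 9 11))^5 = (12)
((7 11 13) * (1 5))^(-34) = (7 13 11) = ((1 5)(7 11 13))^(-34)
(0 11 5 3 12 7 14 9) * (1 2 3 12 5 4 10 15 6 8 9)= (0 11 4 10 15 6 8 9)(1 2 3 5 12 7 14)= [11, 2, 3, 5, 10, 12, 8, 14, 9, 0, 15, 4, 7, 13, 1, 6]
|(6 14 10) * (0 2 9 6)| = 6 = |(0 2 9 6 14 10)|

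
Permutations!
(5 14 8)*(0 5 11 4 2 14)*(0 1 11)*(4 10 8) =(0 5 1 11 10 8)(2 14 4) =[5, 11, 14, 3, 2, 1, 6, 7, 0, 9, 8, 10, 12, 13, 4]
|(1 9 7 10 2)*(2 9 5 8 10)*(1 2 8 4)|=12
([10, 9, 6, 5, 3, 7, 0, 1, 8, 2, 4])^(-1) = [6, 7, 9, 4, 10, 3, 2, 5, 8, 1, 0]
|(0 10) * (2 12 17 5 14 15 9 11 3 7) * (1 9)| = |(0 10)(1 9 11 3 7 2 12 17 5 14 15)| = 22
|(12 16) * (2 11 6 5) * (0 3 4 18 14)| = 20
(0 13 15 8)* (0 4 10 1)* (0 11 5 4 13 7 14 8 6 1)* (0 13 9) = [7, 11, 2, 3, 10, 4, 1, 14, 9, 0, 13, 5, 12, 15, 8, 6] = (0 7 14 8 9)(1 11 5 4 10 13 15 6)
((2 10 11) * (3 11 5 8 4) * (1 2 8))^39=((1 2 10 5)(3 11 8 4))^39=(1 5 10 2)(3 4 8 11)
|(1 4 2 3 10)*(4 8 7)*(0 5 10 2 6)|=|(0 5 10 1 8 7 4 6)(2 3)|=8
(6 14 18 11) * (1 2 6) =[0, 2, 6, 3, 4, 5, 14, 7, 8, 9, 10, 1, 12, 13, 18, 15, 16, 17, 11] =(1 2 6 14 18 11)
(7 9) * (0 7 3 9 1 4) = (0 7 1 4)(3 9) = [7, 4, 2, 9, 0, 5, 6, 1, 8, 3]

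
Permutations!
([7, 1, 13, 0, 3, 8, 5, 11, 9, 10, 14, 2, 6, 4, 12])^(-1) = [3, 1, 11, 4, 13, 6, 12, 0, 5, 8, 9, 7, 14, 2, 10]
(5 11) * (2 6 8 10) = [0, 1, 6, 3, 4, 11, 8, 7, 10, 9, 2, 5] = (2 6 8 10)(5 11)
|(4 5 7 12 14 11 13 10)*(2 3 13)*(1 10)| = |(1 10 4 5 7 12 14 11 2 3 13)| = 11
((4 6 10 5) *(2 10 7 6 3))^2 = (2 5 3 10 4) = ((2 10 5 4 3)(6 7))^2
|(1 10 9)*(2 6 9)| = |(1 10 2 6 9)| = 5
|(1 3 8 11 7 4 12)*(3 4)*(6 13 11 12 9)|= |(1 4 9 6 13 11 7 3 8 12)|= 10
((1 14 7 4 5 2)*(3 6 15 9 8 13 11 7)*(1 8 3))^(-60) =(15)(2 11 5 13 4 8 7)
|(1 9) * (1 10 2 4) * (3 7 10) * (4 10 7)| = 4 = |(1 9 3 4)(2 10)|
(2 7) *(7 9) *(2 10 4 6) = (2 9 7 10 4 6) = [0, 1, 9, 3, 6, 5, 2, 10, 8, 7, 4]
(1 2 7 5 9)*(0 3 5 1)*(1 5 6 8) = [3, 2, 7, 6, 4, 9, 8, 5, 1, 0] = (0 3 6 8 1 2 7 5 9)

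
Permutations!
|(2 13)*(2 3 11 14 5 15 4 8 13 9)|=8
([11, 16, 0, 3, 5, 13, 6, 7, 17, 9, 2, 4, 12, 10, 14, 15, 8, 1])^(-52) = (17)(0 13 11 10 4 2 5)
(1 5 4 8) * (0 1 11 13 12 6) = (0 1 5 4 8 11 13 12 6) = [1, 5, 2, 3, 8, 4, 0, 7, 11, 9, 10, 13, 6, 12]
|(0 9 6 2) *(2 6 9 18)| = 3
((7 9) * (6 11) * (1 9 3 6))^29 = ((1 9 7 3 6 11))^29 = (1 11 6 3 7 9)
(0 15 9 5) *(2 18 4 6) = (0 15 9 5)(2 18 4 6) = [15, 1, 18, 3, 6, 0, 2, 7, 8, 5, 10, 11, 12, 13, 14, 9, 16, 17, 4]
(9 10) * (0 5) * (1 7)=(0 5)(1 7)(9 10)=[5, 7, 2, 3, 4, 0, 6, 1, 8, 10, 9]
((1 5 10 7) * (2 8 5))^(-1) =(1 7 10 5 8 2)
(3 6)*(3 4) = (3 6 4) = [0, 1, 2, 6, 3, 5, 4]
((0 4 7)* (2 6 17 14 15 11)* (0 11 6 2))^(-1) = ((0 4 7 11)(6 17 14 15))^(-1) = (0 11 7 4)(6 15 14 17)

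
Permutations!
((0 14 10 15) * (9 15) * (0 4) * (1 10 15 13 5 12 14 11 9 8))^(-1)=((0 11 9 13 5 12 14 15 4)(1 10 8))^(-1)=(0 4 15 14 12 5 13 9 11)(1 8 10)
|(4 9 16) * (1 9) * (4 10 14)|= |(1 9 16 10 14 4)|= 6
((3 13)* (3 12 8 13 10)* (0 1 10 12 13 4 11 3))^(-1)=((13)(0 1 10)(3 12 8 4 11))^(-1)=(13)(0 10 1)(3 11 4 8 12)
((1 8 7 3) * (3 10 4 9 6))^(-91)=((1 8 7 10 4 9 6 3))^(-91)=(1 9 7 3 4 8 6 10)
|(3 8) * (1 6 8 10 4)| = 6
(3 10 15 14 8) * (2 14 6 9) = (2 14 8 3 10 15 6 9) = [0, 1, 14, 10, 4, 5, 9, 7, 3, 2, 15, 11, 12, 13, 8, 6]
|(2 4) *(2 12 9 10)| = 5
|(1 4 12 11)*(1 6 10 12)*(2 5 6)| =6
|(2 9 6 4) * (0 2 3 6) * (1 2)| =|(0 1 2 9)(3 6 4)| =12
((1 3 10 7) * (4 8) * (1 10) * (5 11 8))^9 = (1 3)(4 5 11 8)(7 10)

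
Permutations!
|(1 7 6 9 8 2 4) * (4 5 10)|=9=|(1 7 6 9 8 2 5 10 4)|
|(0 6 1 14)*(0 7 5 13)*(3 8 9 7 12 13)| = 30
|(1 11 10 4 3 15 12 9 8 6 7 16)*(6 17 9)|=|(1 11 10 4 3 15 12 6 7 16)(8 17 9)|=30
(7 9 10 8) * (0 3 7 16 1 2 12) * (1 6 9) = (0 3 7 1 2 12)(6 9 10 8 16) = [3, 2, 12, 7, 4, 5, 9, 1, 16, 10, 8, 11, 0, 13, 14, 15, 6]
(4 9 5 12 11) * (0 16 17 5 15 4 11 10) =(0 16 17 5 12 10)(4 9 15) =[16, 1, 2, 3, 9, 12, 6, 7, 8, 15, 0, 11, 10, 13, 14, 4, 17, 5]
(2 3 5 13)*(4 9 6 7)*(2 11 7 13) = (2 3 5)(4 9 6 13 11 7) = [0, 1, 3, 5, 9, 2, 13, 4, 8, 6, 10, 7, 12, 11]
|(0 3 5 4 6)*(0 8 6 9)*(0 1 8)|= 8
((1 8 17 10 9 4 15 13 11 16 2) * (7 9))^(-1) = (1 2 16 11 13 15 4 9 7 10 17 8)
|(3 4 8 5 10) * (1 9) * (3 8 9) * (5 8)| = |(1 3 4 9)(5 10)| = 4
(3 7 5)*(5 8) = (3 7 8 5) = [0, 1, 2, 7, 4, 3, 6, 8, 5]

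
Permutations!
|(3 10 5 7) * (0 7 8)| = |(0 7 3 10 5 8)| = 6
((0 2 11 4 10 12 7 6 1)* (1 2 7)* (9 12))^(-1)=(0 1 12 9 10 4 11 2 6 7)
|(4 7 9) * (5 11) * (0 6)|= |(0 6)(4 7 9)(5 11)|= 6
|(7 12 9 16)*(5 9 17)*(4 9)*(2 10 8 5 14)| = 11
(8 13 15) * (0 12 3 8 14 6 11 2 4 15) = (0 12 3 8 13)(2 4 15 14 6 11) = [12, 1, 4, 8, 15, 5, 11, 7, 13, 9, 10, 2, 3, 0, 6, 14]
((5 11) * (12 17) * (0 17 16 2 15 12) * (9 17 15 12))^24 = (17)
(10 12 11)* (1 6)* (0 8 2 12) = (0 8 2 12 11 10)(1 6) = [8, 6, 12, 3, 4, 5, 1, 7, 2, 9, 0, 10, 11]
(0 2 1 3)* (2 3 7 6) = (0 3)(1 7 6 2) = [3, 7, 1, 0, 4, 5, 2, 6]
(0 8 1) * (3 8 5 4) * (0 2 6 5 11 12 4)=(0 11 12 4 3 8 1 2 6 5)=[11, 2, 6, 8, 3, 0, 5, 7, 1, 9, 10, 12, 4]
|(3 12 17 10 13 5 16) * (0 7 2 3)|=|(0 7 2 3 12 17 10 13 5 16)|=10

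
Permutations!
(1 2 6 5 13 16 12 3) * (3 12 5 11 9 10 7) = (1 2 6 11 9 10 7 3)(5 13 16) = [0, 2, 6, 1, 4, 13, 11, 3, 8, 10, 7, 9, 12, 16, 14, 15, 5]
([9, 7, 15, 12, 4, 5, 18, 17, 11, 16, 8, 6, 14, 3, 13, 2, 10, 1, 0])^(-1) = [18, 17, 15, 13, 4, 5, 11, 1, 10, 0, 16, 8, 3, 14, 12, 2, 9, 7, 6]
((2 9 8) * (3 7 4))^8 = (2 8 9)(3 4 7)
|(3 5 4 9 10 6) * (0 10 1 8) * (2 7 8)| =11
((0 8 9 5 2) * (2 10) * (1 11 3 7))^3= (0 5)(1 7 3 11)(2 9)(8 10)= ((0 8 9 5 10 2)(1 11 3 7))^3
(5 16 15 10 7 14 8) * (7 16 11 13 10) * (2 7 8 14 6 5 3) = (2 7 6 5 11 13 10 16 15 8 3) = [0, 1, 7, 2, 4, 11, 5, 6, 3, 9, 16, 13, 12, 10, 14, 8, 15]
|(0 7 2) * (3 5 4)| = 3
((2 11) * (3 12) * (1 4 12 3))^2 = ((1 4 12)(2 11))^2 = (1 12 4)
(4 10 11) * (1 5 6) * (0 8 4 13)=(0 8 4 10 11 13)(1 5 6)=[8, 5, 2, 3, 10, 6, 1, 7, 4, 9, 11, 13, 12, 0]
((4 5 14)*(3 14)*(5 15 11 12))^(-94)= ((3 14 4 15 11 12 5))^(-94)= (3 11 14 12 4 5 15)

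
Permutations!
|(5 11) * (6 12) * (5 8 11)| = |(6 12)(8 11)| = 2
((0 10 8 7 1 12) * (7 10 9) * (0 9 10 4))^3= (0 4 8 10)(1 7 9 12)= ((0 10 8 4)(1 12 9 7))^3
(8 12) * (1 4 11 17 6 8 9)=(1 4 11 17 6 8 12 9)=[0, 4, 2, 3, 11, 5, 8, 7, 12, 1, 10, 17, 9, 13, 14, 15, 16, 6]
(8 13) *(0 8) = (0 8 13) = [8, 1, 2, 3, 4, 5, 6, 7, 13, 9, 10, 11, 12, 0]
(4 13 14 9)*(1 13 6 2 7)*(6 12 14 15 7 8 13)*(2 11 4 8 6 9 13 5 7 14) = (1 9 8 5 7)(2 6 11 4 12)(13 15 14) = [0, 9, 6, 3, 12, 7, 11, 1, 5, 8, 10, 4, 2, 15, 13, 14]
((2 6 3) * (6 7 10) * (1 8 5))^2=((1 8 5)(2 7 10 6 3))^2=(1 5 8)(2 10 3 7 6)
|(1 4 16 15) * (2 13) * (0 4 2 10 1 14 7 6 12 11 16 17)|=84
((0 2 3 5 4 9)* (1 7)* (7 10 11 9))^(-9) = (0 2 3 5 4 7 1 10 11 9)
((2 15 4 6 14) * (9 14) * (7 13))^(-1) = ((2 15 4 6 9 14)(7 13))^(-1) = (2 14 9 6 4 15)(7 13)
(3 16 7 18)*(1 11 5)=(1 11 5)(3 16 7 18)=[0, 11, 2, 16, 4, 1, 6, 18, 8, 9, 10, 5, 12, 13, 14, 15, 7, 17, 3]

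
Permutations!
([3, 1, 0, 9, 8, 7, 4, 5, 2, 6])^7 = (9)(5 7)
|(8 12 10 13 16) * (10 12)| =4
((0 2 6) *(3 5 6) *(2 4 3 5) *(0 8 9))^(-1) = ((0 4 3 2 5 6 8 9))^(-1) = (0 9 8 6 5 2 3 4)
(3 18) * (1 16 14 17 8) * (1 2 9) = [0, 16, 9, 18, 4, 5, 6, 7, 2, 1, 10, 11, 12, 13, 17, 15, 14, 8, 3] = (1 16 14 17 8 2 9)(3 18)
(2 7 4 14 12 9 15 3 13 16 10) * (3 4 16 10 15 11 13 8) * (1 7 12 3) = (1 7 16 15 4 14 3 8)(2 12 9 11 13 10) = [0, 7, 12, 8, 14, 5, 6, 16, 1, 11, 2, 13, 9, 10, 3, 4, 15]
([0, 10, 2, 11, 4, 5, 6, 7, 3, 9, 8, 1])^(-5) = [0, 1, 2, 3, 4, 5, 6, 7, 8, 9, 10, 11]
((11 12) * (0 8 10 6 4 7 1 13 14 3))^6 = ((0 8 10 6 4 7 1 13 14 3)(11 12))^6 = (0 1 10 14 4)(3 7 8 13 6)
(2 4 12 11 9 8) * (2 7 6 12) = (2 4)(6 12 11 9 8 7) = [0, 1, 4, 3, 2, 5, 12, 6, 7, 8, 10, 9, 11]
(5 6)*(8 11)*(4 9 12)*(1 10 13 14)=(1 10 13 14)(4 9 12)(5 6)(8 11)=[0, 10, 2, 3, 9, 6, 5, 7, 11, 12, 13, 8, 4, 14, 1]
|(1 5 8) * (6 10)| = |(1 5 8)(6 10)| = 6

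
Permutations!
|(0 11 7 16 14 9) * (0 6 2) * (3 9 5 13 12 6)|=10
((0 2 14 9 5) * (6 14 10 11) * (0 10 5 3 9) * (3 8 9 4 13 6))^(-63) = (0 13 11 2 6 3 5 14 4 10)(8 9)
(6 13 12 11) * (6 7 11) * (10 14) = [0, 1, 2, 3, 4, 5, 13, 11, 8, 9, 14, 7, 6, 12, 10] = (6 13 12)(7 11)(10 14)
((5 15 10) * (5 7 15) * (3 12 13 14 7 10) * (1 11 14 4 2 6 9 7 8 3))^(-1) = ((1 11 14 8 3 12 13 4 2 6 9 7 15))^(-1) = (1 15 7 9 6 2 4 13 12 3 8 14 11)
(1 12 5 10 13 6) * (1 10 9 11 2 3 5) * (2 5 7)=(1 12)(2 3 7)(5 9 11)(6 10 13)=[0, 12, 3, 7, 4, 9, 10, 2, 8, 11, 13, 5, 1, 6]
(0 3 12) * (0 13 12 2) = (0 3 2)(12 13) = [3, 1, 0, 2, 4, 5, 6, 7, 8, 9, 10, 11, 13, 12]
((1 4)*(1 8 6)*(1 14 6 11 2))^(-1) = (1 2 11 8 4)(6 14)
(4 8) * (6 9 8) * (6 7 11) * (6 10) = (4 7 11 10 6 9 8) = [0, 1, 2, 3, 7, 5, 9, 11, 4, 8, 6, 10]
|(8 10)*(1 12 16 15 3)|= |(1 12 16 15 3)(8 10)|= 10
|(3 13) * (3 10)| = |(3 13 10)| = 3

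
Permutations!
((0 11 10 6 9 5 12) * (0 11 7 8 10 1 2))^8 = ((0 7 8 10 6 9 5 12 11 1 2))^8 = (0 11 9 8 2 12 6 7 1 5 10)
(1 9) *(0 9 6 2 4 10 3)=(0 9 1 6 2 4 10 3)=[9, 6, 4, 0, 10, 5, 2, 7, 8, 1, 3]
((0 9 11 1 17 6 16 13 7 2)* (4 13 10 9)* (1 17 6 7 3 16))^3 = (0 3 9 7 4 16 11 2 13 10 17)(1 6)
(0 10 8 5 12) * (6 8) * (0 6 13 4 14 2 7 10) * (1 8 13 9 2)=(1 8 5 12 6 13 4 14)(2 7 10 9)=[0, 8, 7, 3, 14, 12, 13, 10, 5, 2, 9, 11, 6, 4, 1]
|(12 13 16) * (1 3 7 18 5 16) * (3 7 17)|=14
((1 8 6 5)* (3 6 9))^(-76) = ((1 8 9 3 6 5))^(-76) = (1 9 6)(3 5 8)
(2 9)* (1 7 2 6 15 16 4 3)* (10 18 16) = [0, 7, 9, 1, 3, 5, 15, 2, 8, 6, 18, 11, 12, 13, 14, 10, 4, 17, 16] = (1 7 2 9 6 15 10 18 16 4 3)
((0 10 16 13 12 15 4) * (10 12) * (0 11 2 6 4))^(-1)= ((0 12 15)(2 6 4 11)(10 16 13))^(-1)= (0 15 12)(2 11 4 6)(10 13 16)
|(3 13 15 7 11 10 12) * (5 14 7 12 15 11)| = |(3 13 11 10 15 12)(5 14 7)| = 6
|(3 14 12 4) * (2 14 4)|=6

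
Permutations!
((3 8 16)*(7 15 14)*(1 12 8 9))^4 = (1 3 8)(7 15 14)(9 16 12)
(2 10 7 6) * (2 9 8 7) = (2 10)(6 9 8 7) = [0, 1, 10, 3, 4, 5, 9, 6, 7, 8, 2]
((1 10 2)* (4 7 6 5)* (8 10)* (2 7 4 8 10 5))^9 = ((1 10 7 6 2)(5 8))^9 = (1 2 6 7 10)(5 8)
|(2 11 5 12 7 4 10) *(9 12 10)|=|(2 11 5 10)(4 9 12 7)|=4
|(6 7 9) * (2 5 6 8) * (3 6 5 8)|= |(2 8)(3 6 7 9)|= 4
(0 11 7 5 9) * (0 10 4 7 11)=(11)(4 7 5 9 10)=[0, 1, 2, 3, 7, 9, 6, 5, 8, 10, 4, 11]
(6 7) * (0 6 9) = (0 6 7 9) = [6, 1, 2, 3, 4, 5, 7, 9, 8, 0]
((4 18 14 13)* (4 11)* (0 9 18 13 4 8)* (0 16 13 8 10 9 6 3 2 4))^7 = (0 13 6 11 3 10 2 9 4 18 8 14 16)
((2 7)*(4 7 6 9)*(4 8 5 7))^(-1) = ((2 6 9 8 5 7))^(-1) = (2 7 5 8 9 6)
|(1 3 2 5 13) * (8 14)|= 10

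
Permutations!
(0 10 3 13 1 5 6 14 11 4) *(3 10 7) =(0 7 3 13 1 5 6 14 11 4) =[7, 5, 2, 13, 0, 6, 14, 3, 8, 9, 10, 4, 12, 1, 11]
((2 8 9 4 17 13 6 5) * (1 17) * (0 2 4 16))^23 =((0 2 8 9 16)(1 17 13 6 5 4))^23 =(0 9 2 16 8)(1 4 5 6 13 17)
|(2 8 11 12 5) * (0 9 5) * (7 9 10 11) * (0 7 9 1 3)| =|(0 10 11 12 7 1 3)(2 8 9 5)| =28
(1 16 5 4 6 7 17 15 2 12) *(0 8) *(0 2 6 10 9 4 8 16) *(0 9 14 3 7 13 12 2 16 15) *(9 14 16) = (0 15 6 13 12 1 14 3 7 17)(4 10 16 5 8 9) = [15, 14, 2, 7, 10, 8, 13, 17, 9, 4, 16, 11, 1, 12, 3, 6, 5, 0]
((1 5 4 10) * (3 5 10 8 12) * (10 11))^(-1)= (1 10 11)(3 12 8 4 5)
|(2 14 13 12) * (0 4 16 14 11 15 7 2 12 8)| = 12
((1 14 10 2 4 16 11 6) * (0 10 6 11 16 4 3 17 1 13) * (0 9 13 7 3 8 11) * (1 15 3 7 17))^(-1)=((0 10 2 8 11)(1 14 6 17 15 3)(9 13))^(-1)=(0 11 8 2 10)(1 3 15 17 6 14)(9 13)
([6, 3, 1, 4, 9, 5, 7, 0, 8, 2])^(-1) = [7, 2, 9, 1, 3, 5, 0, 6, 8, 4]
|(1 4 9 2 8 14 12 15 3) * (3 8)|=|(1 4 9 2 3)(8 14 12 15)|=20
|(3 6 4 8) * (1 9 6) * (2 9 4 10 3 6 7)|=|(1 4 8 6 10 3)(2 9 7)|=6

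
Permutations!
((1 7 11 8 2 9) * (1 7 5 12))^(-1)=(1 12 5)(2 8 11 7 9)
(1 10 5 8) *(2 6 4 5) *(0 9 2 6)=(0 9 2)(1 10 6 4 5 8)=[9, 10, 0, 3, 5, 8, 4, 7, 1, 2, 6]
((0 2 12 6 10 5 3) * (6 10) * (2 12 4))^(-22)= ((0 12 10 5 3)(2 4))^(-22)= (0 5 12 3 10)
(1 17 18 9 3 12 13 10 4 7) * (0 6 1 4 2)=(0 6 1 17 18 9 3 12 13 10 2)(4 7)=[6, 17, 0, 12, 7, 5, 1, 4, 8, 3, 2, 11, 13, 10, 14, 15, 16, 18, 9]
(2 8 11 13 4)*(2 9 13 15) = (2 8 11 15)(4 9 13) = [0, 1, 8, 3, 9, 5, 6, 7, 11, 13, 10, 15, 12, 4, 14, 2]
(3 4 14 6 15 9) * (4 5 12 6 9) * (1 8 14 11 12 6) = [0, 8, 2, 5, 11, 6, 15, 7, 14, 3, 10, 12, 1, 13, 9, 4] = (1 8 14 9 3 5 6 15 4 11 12)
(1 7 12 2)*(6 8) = [0, 7, 1, 3, 4, 5, 8, 12, 6, 9, 10, 11, 2] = (1 7 12 2)(6 8)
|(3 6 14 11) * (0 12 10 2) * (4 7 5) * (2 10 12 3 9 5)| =|(0 3 6 14 11 9 5 4 7 2)| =10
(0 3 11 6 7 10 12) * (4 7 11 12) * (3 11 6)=(0 11 3 12)(4 7 10)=[11, 1, 2, 12, 7, 5, 6, 10, 8, 9, 4, 3, 0]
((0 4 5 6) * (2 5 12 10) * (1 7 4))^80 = (0 6 5 2 10 12 4 7 1)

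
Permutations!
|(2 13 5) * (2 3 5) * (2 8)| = |(2 13 8)(3 5)| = 6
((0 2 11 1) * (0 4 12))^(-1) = (0 12 4 1 11 2)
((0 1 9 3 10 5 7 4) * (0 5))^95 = ((0 1 9 3 10)(4 5 7))^95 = (10)(4 7 5)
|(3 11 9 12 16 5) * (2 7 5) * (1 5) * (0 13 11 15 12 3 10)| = |(0 13 11 9 3 15 12 16 2 7 1 5 10)| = 13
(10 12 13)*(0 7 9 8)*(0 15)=(0 7 9 8 15)(10 12 13)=[7, 1, 2, 3, 4, 5, 6, 9, 15, 8, 12, 11, 13, 10, 14, 0]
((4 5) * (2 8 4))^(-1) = (2 5 4 8)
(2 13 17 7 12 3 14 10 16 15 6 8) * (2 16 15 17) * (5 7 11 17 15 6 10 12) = (2 13)(3 14 12)(5 7)(6 8 16 15 10)(11 17) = [0, 1, 13, 14, 4, 7, 8, 5, 16, 9, 6, 17, 3, 2, 12, 10, 15, 11]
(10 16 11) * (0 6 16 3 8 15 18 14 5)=(0 6 16 11 10 3 8 15 18 14 5)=[6, 1, 2, 8, 4, 0, 16, 7, 15, 9, 3, 10, 12, 13, 5, 18, 11, 17, 14]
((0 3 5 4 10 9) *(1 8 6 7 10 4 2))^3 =(0 2 6 9 5 8 10 3 1 7)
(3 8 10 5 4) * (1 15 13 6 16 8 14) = (1 15 13 6 16 8 10 5 4 3 14) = [0, 15, 2, 14, 3, 4, 16, 7, 10, 9, 5, 11, 12, 6, 1, 13, 8]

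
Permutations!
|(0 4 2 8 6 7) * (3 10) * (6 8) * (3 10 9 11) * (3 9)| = |(0 4 2 6 7)(9 11)| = 10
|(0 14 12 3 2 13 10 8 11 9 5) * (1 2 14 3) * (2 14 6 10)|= |(0 3 6 10 8 11 9 5)(1 14 12)(2 13)|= 24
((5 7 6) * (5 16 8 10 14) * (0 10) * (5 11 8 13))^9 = ((0 10 14 11 8)(5 7 6 16 13))^9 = (0 8 11 14 10)(5 13 16 6 7)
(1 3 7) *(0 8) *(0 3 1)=(0 8 3 7)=[8, 1, 2, 7, 4, 5, 6, 0, 3]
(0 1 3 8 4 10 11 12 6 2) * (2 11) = [1, 3, 0, 8, 10, 5, 11, 7, 4, 9, 2, 12, 6] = (0 1 3 8 4 10 2)(6 11 12)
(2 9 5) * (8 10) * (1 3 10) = (1 3 10 8)(2 9 5) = [0, 3, 9, 10, 4, 2, 6, 7, 1, 5, 8]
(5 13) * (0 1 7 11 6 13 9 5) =(0 1 7 11 6 13)(5 9) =[1, 7, 2, 3, 4, 9, 13, 11, 8, 5, 10, 6, 12, 0]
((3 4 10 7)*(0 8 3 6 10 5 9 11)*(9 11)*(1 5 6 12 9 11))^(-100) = ((0 8 3 4 6 10 7 12 9 11)(1 5))^(-100) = (12)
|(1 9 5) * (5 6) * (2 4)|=4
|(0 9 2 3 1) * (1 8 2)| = 3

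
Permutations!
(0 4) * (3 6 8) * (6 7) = (0 4)(3 7 6 8) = [4, 1, 2, 7, 0, 5, 8, 6, 3]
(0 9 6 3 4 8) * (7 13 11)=[9, 1, 2, 4, 8, 5, 3, 13, 0, 6, 10, 7, 12, 11]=(0 9 6 3 4 8)(7 13 11)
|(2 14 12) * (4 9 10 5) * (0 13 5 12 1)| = |(0 13 5 4 9 10 12 2 14 1)| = 10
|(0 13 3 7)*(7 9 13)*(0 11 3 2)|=7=|(0 7 11 3 9 13 2)|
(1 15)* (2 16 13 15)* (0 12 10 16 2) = (0 12 10 16 13 15 1) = [12, 0, 2, 3, 4, 5, 6, 7, 8, 9, 16, 11, 10, 15, 14, 1, 13]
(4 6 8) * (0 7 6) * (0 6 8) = (0 7 8 4 6) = [7, 1, 2, 3, 6, 5, 0, 8, 4]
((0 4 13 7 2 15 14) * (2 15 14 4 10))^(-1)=(0 14 2 10)(4 15 7 13)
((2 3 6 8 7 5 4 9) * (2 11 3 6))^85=((2 6 8 7 5 4 9 11 3))^85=(2 5 3 7 11 8 9 6 4)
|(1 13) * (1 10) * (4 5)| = 6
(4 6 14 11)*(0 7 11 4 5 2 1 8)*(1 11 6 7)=(0 1 8)(2 11 5)(4 7 6 14)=[1, 8, 11, 3, 7, 2, 14, 6, 0, 9, 10, 5, 12, 13, 4]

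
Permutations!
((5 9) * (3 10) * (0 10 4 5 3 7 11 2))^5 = (11)(3 4 5 9)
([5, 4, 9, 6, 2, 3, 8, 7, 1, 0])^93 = (0 6 4)(1 9 3)(2 5 8)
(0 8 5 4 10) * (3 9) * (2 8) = [2, 1, 8, 9, 10, 4, 6, 7, 5, 3, 0] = (0 2 8 5 4 10)(3 9)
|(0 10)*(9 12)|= 2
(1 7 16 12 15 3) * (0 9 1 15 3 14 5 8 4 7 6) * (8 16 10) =(0 9 1 6)(3 15 14 5 16 12)(4 7 10 8) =[9, 6, 2, 15, 7, 16, 0, 10, 4, 1, 8, 11, 3, 13, 5, 14, 12]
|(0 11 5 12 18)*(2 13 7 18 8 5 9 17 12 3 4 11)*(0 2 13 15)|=24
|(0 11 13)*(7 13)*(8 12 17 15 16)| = |(0 11 7 13)(8 12 17 15 16)| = 20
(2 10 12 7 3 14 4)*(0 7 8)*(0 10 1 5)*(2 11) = [7, 5, 1, 14, 11, 0, 6, 3, 10, 9, 12, 2, 8, 13, 4] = (0 7 3 14 4 11 2 1 5)(8 10 12)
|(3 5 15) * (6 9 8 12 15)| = |(3 5 6 9 8 12 15)| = 7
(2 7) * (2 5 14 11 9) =(2 7 5 14 11 9) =[0, 1, 7, 3, 4, 14, 6, 5, 8, 2, 10, 9, 12, 13, 11]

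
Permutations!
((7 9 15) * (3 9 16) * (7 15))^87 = ((3 9 7 16))^87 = (3 16 7 9)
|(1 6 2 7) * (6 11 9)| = 6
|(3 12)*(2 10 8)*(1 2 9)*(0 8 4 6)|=|(0 8 9 1 2 10 4 6)(3 12)|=8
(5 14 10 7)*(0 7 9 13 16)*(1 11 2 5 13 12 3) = [7, 11, 5, 1, 4, 14, 6, 13, 8, 12, 9, 2, 3, 16, 10, 15, 0] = (0 7 13 16)(1 11 2 5 14 10 9 12 3)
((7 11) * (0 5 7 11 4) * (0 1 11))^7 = (0 5 7 4 1 11)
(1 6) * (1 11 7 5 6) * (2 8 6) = (2 8 6 11 7 5) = [0, 1, 8, 3, 4, 2, 11, 5, 6, 9, 10, 7]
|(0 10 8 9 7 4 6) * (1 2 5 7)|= 10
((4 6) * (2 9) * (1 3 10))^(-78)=(10)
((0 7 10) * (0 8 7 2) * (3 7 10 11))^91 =(0 2)(3 7 11)(8 10) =((0 2)(3 7 11)(8 10))^91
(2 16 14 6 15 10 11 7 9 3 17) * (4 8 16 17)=(2 17)(3 4 8 16 14 6 15 10 11 7 9)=[0, 1, 17, 4, 8, 5, 15, 9, 16, 3, 11, 7, 12, 13, 6, 10, 14, 2]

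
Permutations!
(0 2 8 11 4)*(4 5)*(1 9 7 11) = [2, 9, 8, 3, 0, 4, 6, 11, 1, 7, 10, 5] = (0 2 8 1 9 7 11 5 4)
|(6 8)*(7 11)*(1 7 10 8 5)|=7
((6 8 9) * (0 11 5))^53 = (0 5 11)(6 9 8)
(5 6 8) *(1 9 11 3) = (1 9 11 3)(5 6 8) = [0, 9, 2, 1, 4, 6, 8, 7, 5, 11, 10, 3]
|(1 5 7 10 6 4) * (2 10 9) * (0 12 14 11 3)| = |(0 12 14 11 3)(1 5 7 9 2 10 6 4)| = 40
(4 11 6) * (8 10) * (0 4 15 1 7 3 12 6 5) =(0 4 11 5)(1 7 3 12 6 15)(8 10) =[4, 7, 2, 12, 11, 0, 15, 3, 10, 9, 8, 5, 6, 13, 14, 1]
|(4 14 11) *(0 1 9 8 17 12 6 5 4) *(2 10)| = |(0 1 9 8 17 12 6 5 4 14 11)(2 10)| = 22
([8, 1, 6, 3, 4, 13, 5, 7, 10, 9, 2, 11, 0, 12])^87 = [12, 1, 10, 3, 4, 6, 2, 7, 0, 9, 8, 11, 13, 5]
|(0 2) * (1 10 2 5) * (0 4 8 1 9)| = |(0 5 9)(1 10 2 4 8)| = 15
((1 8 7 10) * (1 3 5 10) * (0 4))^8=(1 7 8)(3 10 5)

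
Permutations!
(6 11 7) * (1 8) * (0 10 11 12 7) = (0 10 11)(1 8)(6 12 7) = [10, 8, 2, 3, 4, 5, 12, 6, 1, 9, 11, 0, 7]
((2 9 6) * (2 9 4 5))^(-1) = ((2 4 5)(6 9))^(-1) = (2 5 4)(6 9)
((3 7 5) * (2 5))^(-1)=((2 5 3 7))^(-1)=(2 7 3 5)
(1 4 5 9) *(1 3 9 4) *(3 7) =(3 9 7)(4 5) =[0, 1, 2, 9, 5, 4, 6, 3, 8, 7]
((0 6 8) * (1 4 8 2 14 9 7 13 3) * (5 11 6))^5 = (0 14 1 11 7 8 2 3 5 9 4 6 13)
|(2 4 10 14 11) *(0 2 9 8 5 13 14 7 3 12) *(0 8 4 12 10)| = 30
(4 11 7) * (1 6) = (1 6)(4 11 7) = [0, 6, 2, 3, 11, 5, 1, 4, 8, 9, 10, 7]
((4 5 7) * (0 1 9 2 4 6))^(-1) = ((0 1 9 2 4 5 7 6))^(-1) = (0 6 7 5 4 2 9 1)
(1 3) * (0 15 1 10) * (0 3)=[15, 0, 2, 10, 4, 5, 6, 7, 8, 9, 3, 11, 12, 13, 14, 1]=(0 15 1)(3 10)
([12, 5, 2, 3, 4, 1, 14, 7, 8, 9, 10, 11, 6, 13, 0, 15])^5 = [12, 5, 2, 3, 4, 1, 14, 7, 8, 9, 10, 11, 6, 13, 0, 15]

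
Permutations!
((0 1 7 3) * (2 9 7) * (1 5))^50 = (0 5 1 2 9 7 3)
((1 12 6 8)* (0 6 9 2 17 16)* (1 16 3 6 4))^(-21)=(0 4 1 12 9 2 17 3 6 8 16)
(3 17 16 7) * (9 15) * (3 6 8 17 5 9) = [0, 1, 2, 5, 4, 9, 8, 6, 17, 15, 10, 11, 12, 13, 14, 3, 7, 16] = (3 5 9 15)(6 8 17 16 7)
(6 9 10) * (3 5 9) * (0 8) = [8, 1, 2, 5, 4, 9, 3, 7, 0, 10, 6] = (0 8)(3 5 9 10 6)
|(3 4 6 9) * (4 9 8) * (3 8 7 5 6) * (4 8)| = |(3 9 4)(5 6 7)| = 3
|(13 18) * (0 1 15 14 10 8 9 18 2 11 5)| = |(0 1 15 14 10 8 9 18 13 2 11 5)| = 12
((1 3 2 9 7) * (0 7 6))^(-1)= ((0 7 1 3 2 9 6))^(-1)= (0 6 9 2 3 1 7)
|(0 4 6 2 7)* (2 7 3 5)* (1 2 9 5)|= |(0 4 6 7)(1 2 3)(5 9)|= 12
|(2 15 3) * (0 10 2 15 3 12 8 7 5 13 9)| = 11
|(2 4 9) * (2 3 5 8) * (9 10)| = 7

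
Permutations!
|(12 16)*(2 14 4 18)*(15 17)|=4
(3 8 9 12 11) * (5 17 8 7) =(3 7 5 17 8 9 12 11) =[0, 1, 2, 7, 4, 17, 6, 5, 9, 12, 10, 3, 11, 13, 14, 15, 16, 8]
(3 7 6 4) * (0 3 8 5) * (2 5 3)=(0 2 5)(3 7 6 4 8)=[2, 1, 5, 7, 8, 0, 4, 6, 3]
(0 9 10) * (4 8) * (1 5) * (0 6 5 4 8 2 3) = (0 9 10 6 5 1 4 2 3) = [9, 4, 3, 0, 2, 1, 5, 7, 8, 10, 6]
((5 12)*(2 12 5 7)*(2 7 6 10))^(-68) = (12)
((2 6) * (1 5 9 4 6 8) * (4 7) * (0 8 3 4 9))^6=((0 8 1 5)(2 3 4 6)(7 9))^6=(9)(0 1)(2 4)(3 6)(5 8)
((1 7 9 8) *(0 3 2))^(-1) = ((0 3 2)(1 7 9 8))^(-1) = (0 2 3)(1 8 9 7)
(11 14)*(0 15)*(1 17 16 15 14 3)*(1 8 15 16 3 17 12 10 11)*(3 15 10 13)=[14, 12, 2, 8, 4, 5, 6, 7, 10, 9, 11, 17, 13, 3, 1, 0, 16, 15]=(0 14 1 12 13 3 8 10 11 17 15)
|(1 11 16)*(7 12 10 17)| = |(1 11 16)(7 12 10 17)| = 12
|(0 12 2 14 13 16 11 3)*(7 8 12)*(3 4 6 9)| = 13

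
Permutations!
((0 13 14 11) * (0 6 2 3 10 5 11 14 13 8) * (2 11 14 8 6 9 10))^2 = (0 11 10 14)(5 8 6 9)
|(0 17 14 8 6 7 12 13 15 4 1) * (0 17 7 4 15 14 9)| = |(0 7 12 13 14 8 6 4 1 17 9)| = 11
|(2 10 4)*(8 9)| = 6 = |(2 10 4)(8 9)|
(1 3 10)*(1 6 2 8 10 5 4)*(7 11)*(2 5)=(1 3 2 8 10 6 5 4)(7 11)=[0, 3, 8, 2, 1, 4, 5, 11, 10, 9, 6, 7]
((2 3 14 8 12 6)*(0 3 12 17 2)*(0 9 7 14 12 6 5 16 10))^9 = (0 5)(2 9 14 17 6 7 8)(3 16)(10 12)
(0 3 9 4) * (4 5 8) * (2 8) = (0 3 9 5 2 8 4) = [3, 1, 8, 9, 0, 2, 6, 7, 4, 5]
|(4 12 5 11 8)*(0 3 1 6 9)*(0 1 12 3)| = 6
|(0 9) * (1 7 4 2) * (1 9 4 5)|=12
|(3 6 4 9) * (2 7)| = |(2 7)(3 6 4 9)| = 4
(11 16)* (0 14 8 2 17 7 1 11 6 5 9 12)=(0 14 8 2 17 7 1 11 16 6 5 9 12)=[14, 11, 17, 3, 4, 9, 5, 1, 2, 12, 10, 16, 0, 13, 8, 15, 6, 7]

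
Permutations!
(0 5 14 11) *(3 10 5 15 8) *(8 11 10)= [15, 1, 2, 8, 4, 14, 6, 7, 3, 9, 5, 0, 12, 13, 10, 11]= (0 15 11)(3 8)(5 14 10)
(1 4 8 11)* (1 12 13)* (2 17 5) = (1 4 8 11 12 13)(2 17 5) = [0, 4, 17, 3, 8, 2, 6, 7, 11, 9, 10, 12, 13, 1, 14, 15, 16, 5]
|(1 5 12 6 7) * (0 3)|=10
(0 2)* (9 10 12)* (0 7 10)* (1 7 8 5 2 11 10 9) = (0 11 10 12 1 7 9)(2 8 5) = [11, 7, 8, 3, 4, 2, 6, 9, 5, 0, 12, 10, 1]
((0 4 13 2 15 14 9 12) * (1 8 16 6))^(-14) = ((0 4 13 2 15 14 9 12)(1 8 16 6))^(-14) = (0 13 15 9)(1 16)(2 14 12 4)(6 8)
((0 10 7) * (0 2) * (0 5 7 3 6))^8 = (10)(2 7 5)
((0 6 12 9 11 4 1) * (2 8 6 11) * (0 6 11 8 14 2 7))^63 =((0 8 11 4 1 6 12 9 7)(2 14))^63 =(2 14)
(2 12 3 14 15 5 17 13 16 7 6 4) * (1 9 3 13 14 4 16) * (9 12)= [0, 12, 9, 4, 2, 17, 16, 6, 8, 3, 10, 11, 13, 1, 15, 5, 7, 14]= (1 12 13)(2 9 3 4)(5 17 14 15)(6 16 7)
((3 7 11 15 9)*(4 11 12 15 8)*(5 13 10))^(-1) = (3 9 15 12 7)(4 8 11)(5 10 13)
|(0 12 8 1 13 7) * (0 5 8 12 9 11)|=15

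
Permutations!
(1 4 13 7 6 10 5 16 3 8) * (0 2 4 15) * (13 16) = (0 2 4 16 3 8 1 15)(5 13 7 6 10) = [2, 15, 4, 8, 16, 13, 10, 6, 1, 9, 5, 11, 12, 7, 14, 0, 3]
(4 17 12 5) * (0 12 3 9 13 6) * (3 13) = (0 12 5 4 17 13 6)(3 9) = [12, 1, 2, 9, 17, 4, 0, 7, 8, 3, 10, 11, 5, 6, 14, 15, 16, 13]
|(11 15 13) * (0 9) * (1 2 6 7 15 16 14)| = 18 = |(0 9)(1 2 6 7 15 13 11 16 14)|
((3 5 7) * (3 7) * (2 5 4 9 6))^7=(2 5 3 4 9 6)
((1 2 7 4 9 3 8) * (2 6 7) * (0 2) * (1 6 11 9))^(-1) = ((0 2)(1 11 9 3 8 6 7 4))^(-1) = (0 2)(1 4 7 6 8 3 9 11)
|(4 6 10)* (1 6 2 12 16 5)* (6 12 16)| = |(1 12 6 10 4 2 16 5)| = 8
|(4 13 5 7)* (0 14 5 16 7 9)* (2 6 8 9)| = 28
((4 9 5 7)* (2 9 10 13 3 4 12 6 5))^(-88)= (13)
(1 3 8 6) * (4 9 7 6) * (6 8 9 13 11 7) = (1 3 9 6)(4 13 11 7 8) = [0, 3, 2, 9, 13, 5, 1, 8, 4, 6, 10, 7, 12, 11]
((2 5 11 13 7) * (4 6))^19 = (2 7 13 11 5)(4 6)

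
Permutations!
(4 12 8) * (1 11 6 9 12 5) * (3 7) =(1 11 6 9 12 8 4 5)(3 7) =[0, 11, 2, 7, 5, 1, 9, 3, 4, 12, 10, 6, 8]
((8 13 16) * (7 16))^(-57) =((7 16 8 13))^(-57) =(7 13 8 16)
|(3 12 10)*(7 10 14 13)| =|(3 12 14 13 7 10)| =6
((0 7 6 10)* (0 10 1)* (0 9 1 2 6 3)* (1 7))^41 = ((10)(0 1 9 7 3)(2 6))^41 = (10)(0 1 9 7 3)(2 6)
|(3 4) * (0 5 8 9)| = |(0 5 8 9)(3 4)| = 4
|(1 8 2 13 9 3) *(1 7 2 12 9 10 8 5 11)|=24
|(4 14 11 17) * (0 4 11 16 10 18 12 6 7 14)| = 14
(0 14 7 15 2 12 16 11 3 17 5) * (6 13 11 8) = (0 14 7 15 2 12 16 8 6 13 11 3 17 5) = [14, 1, 12, 17, 4, 0, 13, 15, 6, 9, 10, 3, 16, 11, 7, 2, 8, 5]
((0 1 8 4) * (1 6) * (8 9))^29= ((0 6 1 9 8 4))^29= (0 4 8 9 1 6)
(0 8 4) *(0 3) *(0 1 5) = [8, 5, 2, 1, 3, 0, 6, 7, 4] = (0 8 4 3 1 5)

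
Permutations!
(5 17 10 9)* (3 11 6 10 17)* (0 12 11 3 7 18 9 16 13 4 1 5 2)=(0 12 11 6 10 16 13 4 1 5 7 18 9 2)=[12, 5, 0, 3, 1, 7, 10, 18, 8, 2, 16, 6, 11, 4, 14, 15, 13, 17, 9]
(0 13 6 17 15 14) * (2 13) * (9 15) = (0 2 13 6 17 9 15 14) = [2, 1, 13, 3, 4, 5, 17, 7, 8, 15, 10, 11, 12, 6, 0, 14, 16, 9]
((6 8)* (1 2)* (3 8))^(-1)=(1 2)(3 6 8)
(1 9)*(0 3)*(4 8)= (0 3)(1 9)(4 8)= [3, 9, 2, 0, 8, 5, 6, 7, 4, 1]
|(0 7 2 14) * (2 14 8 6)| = |(0 7 14)(2 8 6)| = 3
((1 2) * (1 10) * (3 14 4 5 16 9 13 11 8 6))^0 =(16)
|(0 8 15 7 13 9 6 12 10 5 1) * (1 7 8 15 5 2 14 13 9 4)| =|(0 15 8 5 7 9 6 12 10 2 14 13 4 1)| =14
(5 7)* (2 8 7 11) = (2 8 7 5 11) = [0, 1, 8, 3, 4, 11, 6, 5, 7, 9, 10, 2]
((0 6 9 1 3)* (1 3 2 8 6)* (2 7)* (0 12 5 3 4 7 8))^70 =(0 7 9 8)(1 2 4 6)(3 12 5) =((0 1 8 6 9 4 7 2)(3 12 5))^70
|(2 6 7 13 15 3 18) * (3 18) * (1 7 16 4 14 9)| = 11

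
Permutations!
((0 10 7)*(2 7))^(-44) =((0 10 2 7))^(-44) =(10)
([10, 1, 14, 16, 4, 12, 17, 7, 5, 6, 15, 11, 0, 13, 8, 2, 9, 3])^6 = (0 5 14 15)(2 10 12 8)(3 16 9 6 17)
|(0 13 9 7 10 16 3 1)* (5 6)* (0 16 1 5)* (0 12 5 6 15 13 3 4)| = |(0 3 6 12 5 15 13 9 7 10 1 16 4)| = 13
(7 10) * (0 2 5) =(0 2 5)(7 10) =[2, 1, 5, 3, 4, 0, 6, 10, 8, 9, 7]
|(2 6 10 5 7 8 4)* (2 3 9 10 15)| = 21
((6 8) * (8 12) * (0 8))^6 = ((0 8 6 12))^6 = (0 6)(8 12)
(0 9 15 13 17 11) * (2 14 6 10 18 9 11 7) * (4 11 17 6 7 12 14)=(0 17 12 14 7 2 4 11)(6 10 18 9 15 13)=[17, 1, 4, 3, 11, 5, 10, 2, 8, 15, 18, 0, 14, 6, 7, 13, 16, 12, 9]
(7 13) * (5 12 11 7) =[0, 1, 2, 3, 4, 12, 6, 13, 8, 9, 10, 7, 11, 5] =(5 12 11 7 13)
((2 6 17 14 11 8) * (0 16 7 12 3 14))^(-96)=(0 12 11 6 16 3 8 17 7 14 2)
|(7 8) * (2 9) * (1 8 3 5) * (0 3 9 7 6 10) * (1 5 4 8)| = 6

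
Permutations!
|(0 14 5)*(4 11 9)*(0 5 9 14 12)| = |(0 12)(4 11 14 9)| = 4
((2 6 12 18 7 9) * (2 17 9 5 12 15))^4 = (18)(2 6 15)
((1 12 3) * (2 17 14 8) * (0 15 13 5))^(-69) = ((0 15 13 5)(1 12 3)(2 17 14 8))^(-69) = (0 5 13 15)(2 8 14 17)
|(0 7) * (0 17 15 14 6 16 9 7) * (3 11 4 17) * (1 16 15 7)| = |(1 16 9)(3 11 4 17 7)(6 15 14)| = 15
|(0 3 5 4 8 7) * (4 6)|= 7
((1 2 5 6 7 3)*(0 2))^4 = ((0 2 5 6 7 3 1))^4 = (0 7 2 3 5 1 6)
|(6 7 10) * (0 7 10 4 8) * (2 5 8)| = |(0 7 4 2 5 8)(6 10)| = 6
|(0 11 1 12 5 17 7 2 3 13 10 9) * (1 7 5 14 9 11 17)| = 42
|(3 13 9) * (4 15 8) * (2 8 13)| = |(2 8 4 15 13 9 3)| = 7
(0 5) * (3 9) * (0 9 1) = (0 5 9 3 1) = [5, 0, 2, 1, 4, 9, 6, 7, 8, 3]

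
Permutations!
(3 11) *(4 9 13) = (3 11)(4 9 13) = [0, 1, 2, 11, 9, 5, 6, 7, 8, 13, 10, 3, 12, 4]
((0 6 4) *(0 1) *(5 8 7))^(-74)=(0 4)(1 6)(5 8 7)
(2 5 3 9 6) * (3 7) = [0, 1, 5, 9, 4, 7, 2, 3, 8, 6] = (2 5 7 3 9 6)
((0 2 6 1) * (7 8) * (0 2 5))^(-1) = ((0 5)(1 2 6)(7 8))^(-1) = (0 5)(1 6 2)(7 8)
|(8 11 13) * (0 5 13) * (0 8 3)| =4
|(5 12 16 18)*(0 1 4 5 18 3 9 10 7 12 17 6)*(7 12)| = |(18)(0 1 4 5 17 6)(3 9 10 12 16)| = 30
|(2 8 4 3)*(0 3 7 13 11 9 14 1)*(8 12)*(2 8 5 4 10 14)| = |(0 3 8 10 14 1)(2 12 5 4 7 13 11 9)| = 24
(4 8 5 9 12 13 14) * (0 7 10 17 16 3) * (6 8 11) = (0 7 10 17 16 3)(4 11 6 8 5 9 12 13 14) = [7, 1, 2, 0, 11, 9, 8, 10, 5, 12, 17, 6, 13, 14, 4, 15, 3, 16]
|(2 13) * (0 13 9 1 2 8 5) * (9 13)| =|(0 9 1 2 13 8 5)| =7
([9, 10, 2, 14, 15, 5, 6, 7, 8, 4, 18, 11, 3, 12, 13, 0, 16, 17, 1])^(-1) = [15, 18, 2, 12, 9, 5, 6, 7, 8, 0, 1, 11, 13, 14, 3, 4, 16, 17, 10]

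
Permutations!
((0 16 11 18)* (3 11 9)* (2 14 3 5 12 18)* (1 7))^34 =(0 12 9)(2 3)(5 16 18)(11 14)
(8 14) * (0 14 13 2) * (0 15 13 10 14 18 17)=(0 18 17)(2 15 13)(8 10 14)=[18, 1, 15, 3, 4, 5, 6, 7, 10, 9, 14, 11, 12, 2, 8, 13, 16, 0, 17]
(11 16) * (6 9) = (6 9)(11 16) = [0, 1, 2, 3, 4, 5, 9, 7, 8, 6, 10, 16, 12, 13, 14, 15, 11]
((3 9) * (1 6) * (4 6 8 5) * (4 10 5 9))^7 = ((1 8 9 3 4 6)(5 10))^7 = (1 8 9 3 4 6)(5 10)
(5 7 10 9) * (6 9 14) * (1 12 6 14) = (14)(1 12 6 9 5 7 10) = [0, 12, 2, 3, 4, 7, 9, 10, 8, 5, 1, 11, 6, 13, 14]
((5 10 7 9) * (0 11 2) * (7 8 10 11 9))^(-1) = (0 2 11 5 9)(8 10)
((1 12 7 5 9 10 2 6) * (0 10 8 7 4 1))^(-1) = ((0 10 2 6)(1 12 4)(5 9 8 7))^(-1) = (0 6 2 10)(1 4 12)(5 7 8 9)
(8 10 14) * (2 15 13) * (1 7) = [0, 7, 15, 3, 4, 5, 6, 1, 10, 9, 14, 11, 12, 2, 8, 13] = (1 7)(2 15 13)(8 10 14)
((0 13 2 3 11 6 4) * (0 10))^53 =(0 6 2 10 11 13 4 3)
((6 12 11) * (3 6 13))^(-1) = (3 13 11 12 6)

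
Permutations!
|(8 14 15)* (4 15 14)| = 3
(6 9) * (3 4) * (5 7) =[0, 1, 2, 4, 3, 7, 9, 5, 8, 6] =(3 4)(5 7)(6 9)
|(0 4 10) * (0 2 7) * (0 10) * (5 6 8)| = 6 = |(0 4)(2 7 10)(5 6 8)|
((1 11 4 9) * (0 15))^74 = (15)(1 4)(9 11)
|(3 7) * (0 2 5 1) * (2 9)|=10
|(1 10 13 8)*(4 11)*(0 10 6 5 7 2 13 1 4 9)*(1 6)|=|(0 10 6 5 7 2 13 8 4 11 9)|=11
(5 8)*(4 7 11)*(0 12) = [12, 1, 2, 3, 7, 8, 6, 11, 5, 9, 10, 4, 0] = (0 12)(4 7 11)(5 8)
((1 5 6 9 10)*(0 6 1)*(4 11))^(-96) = (11)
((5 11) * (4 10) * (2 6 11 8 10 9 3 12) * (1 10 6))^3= (1 9 2 4 12 10 3)(5 11 6 8)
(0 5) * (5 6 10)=(0 6 10 5)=[6, 1, 2, 3, 4, 0, 10, 7, 8, 9, 5]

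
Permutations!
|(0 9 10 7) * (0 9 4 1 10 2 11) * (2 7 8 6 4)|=30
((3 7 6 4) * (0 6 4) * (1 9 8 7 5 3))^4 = (1 4 7 8 9)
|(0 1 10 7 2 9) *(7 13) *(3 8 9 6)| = 10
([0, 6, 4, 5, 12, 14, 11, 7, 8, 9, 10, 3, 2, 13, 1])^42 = (14)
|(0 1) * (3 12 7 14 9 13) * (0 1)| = 6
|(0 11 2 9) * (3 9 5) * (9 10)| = 7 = |(0 11 2 5 3 10 9)|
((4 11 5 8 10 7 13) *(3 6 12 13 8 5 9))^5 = (3 11 13 6 9 4 12)(7 10 8)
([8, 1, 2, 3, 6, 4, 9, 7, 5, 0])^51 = (0 4)(5 9)(6 8)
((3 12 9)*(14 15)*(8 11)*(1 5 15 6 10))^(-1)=((1 5 15 14 6 10)(3 12 9)(8 11))^(-1)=(1 10 6 14 15 5)(3 9 12)(8 11)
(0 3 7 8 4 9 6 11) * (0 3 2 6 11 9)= [2, 1, 6, 7, 0, 5, 9, 8, 4, 11, 10, 3]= (0 2 6 9 11 3 7 8 4)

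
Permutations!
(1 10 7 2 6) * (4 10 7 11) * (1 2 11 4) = (1 7 11)(2 6)(4 10) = [0, 7, 6, 3, 10, 5, 2, 11, 8, 9, 4, 1]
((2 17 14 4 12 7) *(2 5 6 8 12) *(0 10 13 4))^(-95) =((0 10 13 4 2 17 14)(5 6 8 12 7))^(-95) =(0 4 14 13 17 10 2)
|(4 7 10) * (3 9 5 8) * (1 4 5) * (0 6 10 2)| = 11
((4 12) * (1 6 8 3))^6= ((1 6 8 3)(4 12))^6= (12)(1 8)(3 6)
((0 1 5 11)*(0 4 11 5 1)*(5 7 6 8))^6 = ((4 11)(5 7 6 8))^6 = (11)(5 6)(7 8)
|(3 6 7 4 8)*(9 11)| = 10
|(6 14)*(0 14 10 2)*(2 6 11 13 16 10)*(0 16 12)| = 20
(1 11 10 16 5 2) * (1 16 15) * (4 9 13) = (1 11 10 15)(2 16 5)(4 9 13) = [0, 11, 16, 3, 9, 2, 6, 7, 8, 13, 15, 10, 12, 4, 14, 1, 5]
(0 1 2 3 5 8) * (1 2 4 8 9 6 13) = (0 2 3 5 9 6 13 1 4 8) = [2, 4, 3, 5, 8, 9, 13, 7, 0, 6, 10, 11, 12, 1]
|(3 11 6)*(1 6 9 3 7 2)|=|(1 6 7 2)(3 11 9)|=12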